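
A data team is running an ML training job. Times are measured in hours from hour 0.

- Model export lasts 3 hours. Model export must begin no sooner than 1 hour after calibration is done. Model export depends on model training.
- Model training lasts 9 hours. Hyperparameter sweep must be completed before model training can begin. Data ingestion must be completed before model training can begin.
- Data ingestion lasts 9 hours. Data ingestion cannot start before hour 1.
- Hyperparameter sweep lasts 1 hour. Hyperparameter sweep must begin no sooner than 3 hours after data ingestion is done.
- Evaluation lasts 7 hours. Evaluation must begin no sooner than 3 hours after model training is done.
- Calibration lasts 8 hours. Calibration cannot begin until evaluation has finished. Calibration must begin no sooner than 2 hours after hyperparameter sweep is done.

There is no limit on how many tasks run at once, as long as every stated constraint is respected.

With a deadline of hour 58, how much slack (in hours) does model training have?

Data ingestion cannot begin until its own release at hour 1. It runs from hour 1 to 1 + 9 = hour 10.
Hyperparameter sweep waits on data ingestion (finishes hour 10, plus 3-hour gap → hour 13), so it starts at hour 13 and finishes at 13 + 1 = hour 14.
Model training cannot start until hyperparameter sweep (finishes hour 14); data ingestion (finishes hour 10). The controlling bound is hour 14, so model training finishes at 14 + 9 = hour 23.

Working backward from the deadline:
To finish by hour 58, model export (duration 3) must start no later than hour 55.
Calibration feeds into model export (must start by hour 55, minus 1-hour gap → hour 54); so calibration must finish by hour 54 and therefore start by hour 46.
Evaluation has to be done before calibration (must start by hour 46). That means finishing by hour 46, i.e. starting by 46 − 7 = hour 39.
For model training: evaluation (must start by hour 39, minus 3-hour gap → hour 36); model export (must start by hour 55). The most restrictive is hour 36; with a 9-hour duration, model training must start by hour 27.
So model training can start as early as hour 14 and as late as hour 27, giving 27 − 14 = 13 hours of slack.

13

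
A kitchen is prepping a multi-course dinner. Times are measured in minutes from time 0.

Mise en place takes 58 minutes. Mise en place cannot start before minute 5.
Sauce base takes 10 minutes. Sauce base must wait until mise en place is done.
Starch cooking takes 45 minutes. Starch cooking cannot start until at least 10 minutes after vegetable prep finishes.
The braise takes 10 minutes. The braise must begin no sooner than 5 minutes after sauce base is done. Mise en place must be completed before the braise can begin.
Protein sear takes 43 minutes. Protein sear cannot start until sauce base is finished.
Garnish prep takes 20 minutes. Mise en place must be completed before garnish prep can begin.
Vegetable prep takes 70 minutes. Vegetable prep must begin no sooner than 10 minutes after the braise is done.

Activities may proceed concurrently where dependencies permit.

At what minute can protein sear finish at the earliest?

After its own release at minute 5, mise en place can start at minute 5 and finishes at minute 63.
Sauce base cannot begin until mise en place (finishes minute 63). It runs from minute 63 to 63 + 10 = minute 73.
Protein sear cannot begin until sauce base (finishes minute 73). It runs from minute 73 to 73 + 43 = minute 116.

116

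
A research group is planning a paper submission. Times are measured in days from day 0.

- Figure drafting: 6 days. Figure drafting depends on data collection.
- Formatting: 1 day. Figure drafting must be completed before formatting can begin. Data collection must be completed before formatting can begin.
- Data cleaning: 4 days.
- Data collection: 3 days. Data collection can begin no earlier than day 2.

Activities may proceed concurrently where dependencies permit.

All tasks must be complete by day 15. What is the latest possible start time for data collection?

5

Formatting has no dependents, so it just needs to finish by day 15. Starting by 15 − 1 = day 14 achieves that.
Figure drafting has to be done before formatting (must start by day 14). That means finishing by day 14, i.e. starting by 14 − 6 = day 8.
Data collection feeds figure drafting (must start by day 8); formatting (must start by day 14). Taking the minimum, data collection must finish by day 8 and start by 8 − 3 = day 5.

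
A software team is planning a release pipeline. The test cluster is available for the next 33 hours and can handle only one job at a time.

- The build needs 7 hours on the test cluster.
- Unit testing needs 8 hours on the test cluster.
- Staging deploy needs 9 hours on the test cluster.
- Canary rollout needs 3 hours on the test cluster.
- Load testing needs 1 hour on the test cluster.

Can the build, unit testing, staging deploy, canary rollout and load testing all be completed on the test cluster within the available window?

Running back to back, the jobs need 7 + 8 + 9 + 3 + 1 = 28 hours on the test cluster.
Since 28 ≤ 33, they fit within the window.

Yes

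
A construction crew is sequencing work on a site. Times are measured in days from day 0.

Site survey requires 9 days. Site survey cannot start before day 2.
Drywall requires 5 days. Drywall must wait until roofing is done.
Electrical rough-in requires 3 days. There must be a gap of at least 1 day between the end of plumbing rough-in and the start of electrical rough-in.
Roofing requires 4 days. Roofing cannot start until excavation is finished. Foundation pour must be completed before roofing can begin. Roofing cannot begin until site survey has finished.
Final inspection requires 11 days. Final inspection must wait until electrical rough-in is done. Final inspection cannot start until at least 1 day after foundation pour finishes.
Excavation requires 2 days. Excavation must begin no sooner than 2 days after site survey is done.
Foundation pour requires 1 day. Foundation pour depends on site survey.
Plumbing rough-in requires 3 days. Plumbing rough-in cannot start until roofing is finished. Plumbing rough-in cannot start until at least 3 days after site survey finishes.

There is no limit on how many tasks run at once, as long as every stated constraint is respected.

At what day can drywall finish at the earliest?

24

Site survey waits on its own release at day 2, so it starts at day 2 and finishes at 2 + 9 = day 11.
After site survey (finishes day 11), foundation pour can start at day 11 and finishes at day 12.
Excavation waits on site survey (finishes day 11, plus 2-day gap → day 13), so it starts at day 13 and finishes at 13 + 2 = day 15.
For roofing: excavation (finishes day 15); foundation pour (finishes day 12); site survey (finishes day 11). Taking the maximum gives a start of day 15, and it finishes at 15 + 4 = day 19.
After roofing (finishes day 19), drywall can start at day 19 and finishes at day 24.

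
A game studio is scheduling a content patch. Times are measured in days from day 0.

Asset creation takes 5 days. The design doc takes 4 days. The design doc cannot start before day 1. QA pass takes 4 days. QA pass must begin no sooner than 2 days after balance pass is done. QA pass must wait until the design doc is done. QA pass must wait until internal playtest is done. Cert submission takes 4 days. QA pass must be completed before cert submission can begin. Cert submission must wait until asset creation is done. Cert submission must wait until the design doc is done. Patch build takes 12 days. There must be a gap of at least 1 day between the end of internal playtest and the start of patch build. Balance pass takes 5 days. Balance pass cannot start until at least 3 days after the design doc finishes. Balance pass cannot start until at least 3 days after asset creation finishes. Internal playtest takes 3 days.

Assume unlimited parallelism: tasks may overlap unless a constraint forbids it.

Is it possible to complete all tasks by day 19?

Internal playtest can start immediately at day 0; it finishes at day 3.
Patch build cannot begin until internal playtest (finishes day 3, plus 1-day gap → day 4). It runs from day 4 to 4 + 12 = day 16.
Asset creation can start immediately at day 0; it finishes at day 5.
The design doc cannot begin until its own release at day 1. It runs from day 1 to 1 + 4 = day 5.
Balance pass cannot start until the design doc (finishes day 5, plus 3-day gap → day 8); asset creation (finishes day 5, plus 3-day gap → day 8). The controlling bound is day 8, so balance pass finishes at 8 + 5 = day 13.
QA pass cannot start until balance pass (finishes day 13, plus 2-day gap → day 15); the design doc (finishes day 5); internal playtest (finishes day 3). The controlling bound is day 15, so QA pass finishes at 15 + 4 = day 19.
Cert submission needs all of QA pass (finishes day 19); asset creation (finishes day 5); the design doc (finishes day 5). That puts its earliest start at day 19; it finishes at 19 + 4 = day 23.
The earliest everything can be done is day 23, which is after the deadline of 19, so it is not possible.

No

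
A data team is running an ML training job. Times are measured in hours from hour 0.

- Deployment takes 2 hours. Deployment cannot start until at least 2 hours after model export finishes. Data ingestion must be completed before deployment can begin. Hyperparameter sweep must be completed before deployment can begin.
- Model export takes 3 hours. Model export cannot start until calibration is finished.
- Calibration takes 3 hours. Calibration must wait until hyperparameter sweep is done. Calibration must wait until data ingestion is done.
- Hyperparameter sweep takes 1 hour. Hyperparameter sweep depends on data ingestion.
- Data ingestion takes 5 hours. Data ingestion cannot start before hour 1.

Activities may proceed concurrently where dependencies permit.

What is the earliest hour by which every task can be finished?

17

After its own release at hour 1, data ingestion can start at hour 1 and finishes at hour 6.
Hyperparameter sweep waits on data ingestion (finishes hour 6), so it starts at hour 6 and finishes at 6 + 1 = hour 7.
Calibration has to wait for hyperparameter sweep (finishes hour 7); data ingestion (finishes hour 6). The latest of these is hour 7, so calibration runs hour 7 to 7 + 3 = hour 10.
Model export waits on calibration (finishes hour 10), so it starts at hour 10 and finishes at 10 + 3 = hour 13.
Deployment has to wait for model export (finishes hour 13, plus 2-hour gap → hour 15); data ingestion (finishes hour 6); hyperparameter sweep (finishes hour 7). The latest of these is hour 15, so deployment runs hour 15 to 15 + 2 = hour 17.
All tasks are finished once the last one completes. Finish times: Data ingestion at 6, Hyperparameter sweep at 7, Calibration at 10, Model export at 13, Deployment at 17. The latest is hour 17.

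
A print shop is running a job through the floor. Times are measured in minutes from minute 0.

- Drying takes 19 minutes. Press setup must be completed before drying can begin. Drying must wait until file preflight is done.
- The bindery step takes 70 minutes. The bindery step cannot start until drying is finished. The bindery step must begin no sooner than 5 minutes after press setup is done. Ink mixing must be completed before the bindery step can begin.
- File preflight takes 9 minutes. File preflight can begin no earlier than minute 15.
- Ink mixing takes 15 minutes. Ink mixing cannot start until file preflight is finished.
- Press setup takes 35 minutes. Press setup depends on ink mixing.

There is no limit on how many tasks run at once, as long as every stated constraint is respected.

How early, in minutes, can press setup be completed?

After its own release at minute 15, file preflight can start at minute 15 and finishes at minute 24.
Ink mixing cannot begin until file preflight (finishes minute 24). It runs from minute 24 to 24 + 15 = minute 39.
Press setup waits on ink mixing (finishes minute 39), so it starts at minute 39 and finishes at 39 + 35 = minute 74.

74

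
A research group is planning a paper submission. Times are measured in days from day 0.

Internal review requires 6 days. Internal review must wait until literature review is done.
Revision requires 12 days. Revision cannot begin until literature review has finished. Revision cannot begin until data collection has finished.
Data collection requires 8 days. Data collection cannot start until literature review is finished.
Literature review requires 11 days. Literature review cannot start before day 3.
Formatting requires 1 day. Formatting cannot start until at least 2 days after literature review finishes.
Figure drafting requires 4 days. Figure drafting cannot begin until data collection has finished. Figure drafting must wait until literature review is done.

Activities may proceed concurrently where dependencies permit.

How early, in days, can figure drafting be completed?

26

After its own release at day 3, literature review can start at day 3 and finishes at day 14.
After literature review (finishes day 14), data collection can start at day 14 and finishes at day 22.
Figure drafting needs all of data collection (finishes day 22); literature review (finishes day 14). That puts its earliest start at day 22; it finishes at 22 + 4 = day 26.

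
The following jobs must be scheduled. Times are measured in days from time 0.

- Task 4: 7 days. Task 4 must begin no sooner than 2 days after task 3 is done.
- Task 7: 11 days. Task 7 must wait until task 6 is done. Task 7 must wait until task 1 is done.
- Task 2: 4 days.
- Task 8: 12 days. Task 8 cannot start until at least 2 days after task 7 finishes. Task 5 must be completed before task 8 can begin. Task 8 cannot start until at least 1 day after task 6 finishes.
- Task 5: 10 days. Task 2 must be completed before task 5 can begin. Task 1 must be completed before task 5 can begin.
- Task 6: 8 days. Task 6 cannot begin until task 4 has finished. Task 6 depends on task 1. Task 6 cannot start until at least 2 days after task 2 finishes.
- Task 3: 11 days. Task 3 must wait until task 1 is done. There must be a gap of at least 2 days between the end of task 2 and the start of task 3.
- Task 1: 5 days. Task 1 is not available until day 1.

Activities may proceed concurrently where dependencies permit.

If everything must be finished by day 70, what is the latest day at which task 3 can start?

17

Task 8 must finish by day 70; it takes 12 days, so it must start by 70 − 12 = day 58.
Task 7 has to be done before task 8 (must start by day 58, minus 2-day gap → day 56). That means finishing by day 56, i.e. starting by 56 − 11 = day 45.
Task 6 must finish in time for task 7 (must start by day 45); task 8 (must start by day 58, minus 1-day gap → day 57). The tightest is day 45, so task 6 must start by 45 − 8 = day 37.
Task 4 must finish before task 6 (must start by day 37). With a 7-day duration, task 4 must start by 37 − 7 = day 30.
Task 3 must finish before task 4 (must start by day 30, minus 2-day gap → day 28). With an 11-day duration, task 3 must start by 28 − 11 = day 17.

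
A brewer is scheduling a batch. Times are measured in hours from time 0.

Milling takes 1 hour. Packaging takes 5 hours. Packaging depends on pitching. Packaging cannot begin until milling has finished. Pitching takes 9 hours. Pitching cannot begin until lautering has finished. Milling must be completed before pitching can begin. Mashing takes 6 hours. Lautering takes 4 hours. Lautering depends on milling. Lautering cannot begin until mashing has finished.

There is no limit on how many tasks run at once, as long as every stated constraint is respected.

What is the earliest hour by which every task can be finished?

Nothing blocks mashing, so it runs from hour 0 to hour 6.
Nothing blocks milling, so it runs from hour 0 to hour 1.
Lautering needs all of milling (finishes hour 1); mashing (finishes hour 6). That puts its earliest start at hour 6; it finishes at 6 + 4 = hour 10.
Pitching cannot start until lautering (finishes hour 10); milling (finishes hour 1). The controlling bound is hour 10, so pitching finishes at 10 + 9 = hour 19.
Packaging needs all of pitching (finishes hour 19); milling (finishes hour 1). That puts its earliest start at hour 19; it finishes at 19 + 5 = hour 24.
All tasks are finished once the last one completes. Finish times: Milling at 1, Mashing at 6, Lautering at 10, Pitching at 19, Packaging at 24. The latest is hour 24.

24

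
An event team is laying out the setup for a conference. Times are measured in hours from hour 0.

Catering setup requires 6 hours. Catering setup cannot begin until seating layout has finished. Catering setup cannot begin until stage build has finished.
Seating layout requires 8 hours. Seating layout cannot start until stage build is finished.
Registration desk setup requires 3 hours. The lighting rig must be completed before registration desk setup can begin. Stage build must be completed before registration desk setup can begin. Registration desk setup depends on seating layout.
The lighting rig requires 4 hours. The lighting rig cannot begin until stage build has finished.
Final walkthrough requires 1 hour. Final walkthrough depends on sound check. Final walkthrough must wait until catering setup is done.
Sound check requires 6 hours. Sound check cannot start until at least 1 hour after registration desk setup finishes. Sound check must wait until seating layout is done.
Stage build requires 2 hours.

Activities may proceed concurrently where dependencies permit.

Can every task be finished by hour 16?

Stage build has no prerequisites, so it starts at hour 0 and finishes at hour 2.
Seating layout waits on stage build (finishes hour 2), so it starts at hour 2 and finishes at 2 + 8 = hour 10.
Catering setup cannot start until seating layout (finishes hour 10); stage build (finishes hour 2). The controlling bound is hour 10, so catering setup finishes at 10 + 6 = hour 16.
After stage build (finishes hour 2), the lighting rig can start at hour 2 and finishes at hour 6.
For registration desk setup: the lighting rig (finishes hour 6); stage build (finishes hour 2); seating layout (finishes hour 10). Taking the maximum gives a start of hour 10, and it finishes at 10 + 3 = hour 13.
Sound check has to wait for registration desk setup (finishes hour 13, plus 1-hour gap → hour 14); seating layout (finishes hour 10). The latest of these is hour 14, so sound check runs hour 14 to 14 + 6 = hour 20.
For final walkthrough: sound check (finishes hour 20); catering setup (finishes hour 16). Taking the maximum gives a start of hour 20, and it finishes at 20 + 1 = hour 21.
The earliest everything can be done is hour 21, which is after the deadline of 16, so it is not possible.

No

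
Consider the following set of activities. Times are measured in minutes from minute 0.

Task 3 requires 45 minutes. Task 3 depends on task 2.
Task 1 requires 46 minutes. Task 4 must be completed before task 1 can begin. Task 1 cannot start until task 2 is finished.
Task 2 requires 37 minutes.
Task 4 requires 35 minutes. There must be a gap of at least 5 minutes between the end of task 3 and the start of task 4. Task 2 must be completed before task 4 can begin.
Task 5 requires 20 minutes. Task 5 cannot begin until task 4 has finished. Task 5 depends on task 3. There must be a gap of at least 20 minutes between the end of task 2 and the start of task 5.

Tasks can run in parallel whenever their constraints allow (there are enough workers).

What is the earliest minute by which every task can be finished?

Task 2 can start immediately at minute 0; it finishes at minute 37.
After task 2 (finishes minute 37), task 3 can start at minute 37 and finishes at minute 82.
Task 4 has to wait for task 3 (finishes minute 82, plus 5-minute gap → minute 87); task 2 (finishes minute 37). The latest of these is minute 87, so task 4 runs minute 87 to 87 + 35 = minute 122.
Task 5 needs all of task 4 (finishes minute 122); task 3 (finishes minute 82); task 2 (finishes minute 37, plus 20-minute gap → minute 57). That puts its earliest start at minute 122; it finishes at 122 + 20 = minute 142.
Task 1 needs all of task 4 (finishes minute 122); task 2 (finishes minute 37). That puts its earliest start at minute 122; it finishes at 122 + 46 = minute 168.
All tasks are finished once the last one completes. Finish times: Task 1 at 168, Task 2 at 37, Task 3 at 82, Task 4 at 122, Task 5 at 142. The latest is minute 168.

168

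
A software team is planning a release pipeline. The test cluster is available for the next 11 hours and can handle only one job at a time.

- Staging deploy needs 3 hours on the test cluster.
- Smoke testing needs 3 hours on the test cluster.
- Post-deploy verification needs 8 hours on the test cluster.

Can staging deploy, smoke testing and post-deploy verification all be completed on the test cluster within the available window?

No

Running back to back, the jobs need 3 + 3 + 8 = 14 hours on the test cluster.
Since 14 > 11, they cannot all fit.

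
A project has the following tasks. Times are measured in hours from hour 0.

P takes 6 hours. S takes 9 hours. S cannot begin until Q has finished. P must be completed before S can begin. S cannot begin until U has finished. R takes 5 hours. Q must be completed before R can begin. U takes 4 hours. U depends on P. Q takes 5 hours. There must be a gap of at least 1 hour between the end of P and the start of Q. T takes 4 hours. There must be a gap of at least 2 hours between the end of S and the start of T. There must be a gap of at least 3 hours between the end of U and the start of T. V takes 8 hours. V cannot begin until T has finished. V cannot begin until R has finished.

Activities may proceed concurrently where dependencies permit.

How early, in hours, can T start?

23

Nothing blocks P, so it runs from hour 0 to hour 6.
After P (finishes hour 6), U can start at hour 6 and finishes at hour 10.
Q waits on P (finishes hour 6, plus 1-hour gap → hour 7), so it starts at hour 7 and finishes at 7 + 5 = hour 12.
For S: Q (finishes hour 12); P (finishes hour 6); U (finishes hour 10). Taking the maximum gives a start of hour 12, and it finishes at 12 + 9 = hour 21.
T waits on S (finishes hour 21, plus 2-hour gap → hour 23); U (finishes hour 10, plus 3-hour gap → hour 13). The latest of these is hour 23, which is the earliest T can start.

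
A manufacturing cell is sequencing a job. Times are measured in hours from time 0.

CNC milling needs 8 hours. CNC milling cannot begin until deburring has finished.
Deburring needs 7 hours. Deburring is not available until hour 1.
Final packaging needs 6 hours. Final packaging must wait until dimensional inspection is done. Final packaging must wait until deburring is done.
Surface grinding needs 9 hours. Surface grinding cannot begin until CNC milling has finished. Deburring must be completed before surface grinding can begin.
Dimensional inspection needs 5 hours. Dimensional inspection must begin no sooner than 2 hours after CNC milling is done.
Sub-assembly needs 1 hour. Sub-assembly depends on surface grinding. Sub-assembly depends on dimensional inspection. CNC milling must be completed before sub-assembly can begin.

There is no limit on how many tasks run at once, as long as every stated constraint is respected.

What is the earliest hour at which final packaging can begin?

23

Deburring waits on its own release at hour 1, so it starts at hour 1 and finishes at 1 + 7 = hour 8.
CNC milling cannot begin until deburring (finishes hour 8). It runs from hour 8 to 8 + 8 = hour 16.
After CNC milling (finishes hour 16, plus 2-hour gap → hour 18), dimensional inspection can start at hour 18 and finishes at hour 23.
Final packaging waits on dimensional inspection (finishes hour 23); deburring (finishes hour 8). The latest of these is hour 23, which is the earliest final packaging can start.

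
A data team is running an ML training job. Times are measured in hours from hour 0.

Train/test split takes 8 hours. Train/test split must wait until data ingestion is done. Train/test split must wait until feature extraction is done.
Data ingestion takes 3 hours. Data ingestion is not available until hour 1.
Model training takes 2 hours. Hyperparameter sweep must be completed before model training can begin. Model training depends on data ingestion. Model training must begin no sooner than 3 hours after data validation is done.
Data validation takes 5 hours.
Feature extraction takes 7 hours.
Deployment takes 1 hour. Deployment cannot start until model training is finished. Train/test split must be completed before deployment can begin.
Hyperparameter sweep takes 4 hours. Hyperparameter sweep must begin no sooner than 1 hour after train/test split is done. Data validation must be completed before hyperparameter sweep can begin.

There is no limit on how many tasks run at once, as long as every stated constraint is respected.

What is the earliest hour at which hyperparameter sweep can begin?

Feature extraction can start immediately at hour 0; it finishes at hour 7.
Nothing blocks data validation, so it runs from hour 0 to hour 5.
Data ingestion cannot begin until its own release at hour 1. It runs from hour 1 to 1 + 3 = hour 4.
Train/test split cannot start until data ingestion (finishes hour 4); feature extraction (finishes hour 7). The controlling bound is hour 7, so train/test split finishes at 7 + 8 = hour 15.
Hyperparameter sweep waits on train/test split (finishes hour 15, plus 1-hour gap → hour 16); data validation (finishes hour 5). The latest of these is hour 16, which is the earliest hyperparameter sweep can start.

16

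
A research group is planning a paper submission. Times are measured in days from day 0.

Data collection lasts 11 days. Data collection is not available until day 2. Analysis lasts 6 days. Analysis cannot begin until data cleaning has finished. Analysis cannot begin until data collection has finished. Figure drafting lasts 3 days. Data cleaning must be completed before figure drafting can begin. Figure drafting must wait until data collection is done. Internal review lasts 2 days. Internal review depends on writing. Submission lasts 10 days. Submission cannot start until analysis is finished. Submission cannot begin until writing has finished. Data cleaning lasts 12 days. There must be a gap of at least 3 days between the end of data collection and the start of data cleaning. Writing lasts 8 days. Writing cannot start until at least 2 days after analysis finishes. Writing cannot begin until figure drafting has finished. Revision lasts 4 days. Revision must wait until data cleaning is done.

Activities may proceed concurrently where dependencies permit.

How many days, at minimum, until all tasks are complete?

Data collection waits on its own release at day 2, so it starts at day 2 and finishes at 2 + 11 = day 13.
Data cleaning waits on data collection (finishes day 13, plus 3-day gap → day 16), so it starts at day 16 and finishes at 16 + 12 = day 28.
After data cleaning (finishes day 28), revision can start at day 28 and finishes at day 32.
Figure drafting needs all of data cleaning (finishes day 28); data collection (finishes day 13). That puts its earliest start at day 28; it finishes at 28 + 3 = day 31.
Analysis needs all of data cleaning (finishes day 28); data collection (finishes day 13). That puts its earliest start at day 28; it finishes at 28 + 6 = day 34.
For writing: analysis (finishes day 34, plus 2-day gap → day 36); figure drafting (finishes day 31). Taking the maximum gives a start of day 36, and it finishes at 36 + 8 = day 44.
Submission has to wait for analysis (finishes day 34); writing (finishes day 44). The latest of these is day 44, so submission runs day 44 to 44 + 10 = day 54.
Internal review cannot begin until writing (finishes day 44). It runs from day 44 to 44 + 2 = day 46.
All tasks are finished once the last one completes. Finish times: Data collection at 13, Data cleaning at 28, Analysis at 34, Figure drafting at 31, Writing at 44, Internal review at 46, Revision at 32, Submission at 54. The latest is day 54.

54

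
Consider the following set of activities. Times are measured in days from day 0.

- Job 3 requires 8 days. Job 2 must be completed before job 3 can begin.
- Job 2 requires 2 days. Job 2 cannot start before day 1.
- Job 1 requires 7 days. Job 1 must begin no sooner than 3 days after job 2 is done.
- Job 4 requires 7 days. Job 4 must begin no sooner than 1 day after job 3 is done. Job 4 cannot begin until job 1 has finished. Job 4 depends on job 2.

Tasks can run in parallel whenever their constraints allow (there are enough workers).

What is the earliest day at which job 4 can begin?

Job 2 waits on its own release at day 1, so it starts at day 1 and finishes at 1 + 2 = day 3.
Job 3 waits on job 2 (finishes day 3), so it starts at day 3 and finishes at 3 + 8 = day 11.
Job 1 waits on job 2 (finishes day 3, plus 3-day gap → day 6), so it starts at day 6 and finishes at 6 + 7 = day 13.
Job 4 waits on job 3 (finishes day 11, plus 1-day gap → day 12); job 1 (finishes day 13); job 2 (finishes day 3). The latest of these is day 13, which is the earliest job 4 can start.

13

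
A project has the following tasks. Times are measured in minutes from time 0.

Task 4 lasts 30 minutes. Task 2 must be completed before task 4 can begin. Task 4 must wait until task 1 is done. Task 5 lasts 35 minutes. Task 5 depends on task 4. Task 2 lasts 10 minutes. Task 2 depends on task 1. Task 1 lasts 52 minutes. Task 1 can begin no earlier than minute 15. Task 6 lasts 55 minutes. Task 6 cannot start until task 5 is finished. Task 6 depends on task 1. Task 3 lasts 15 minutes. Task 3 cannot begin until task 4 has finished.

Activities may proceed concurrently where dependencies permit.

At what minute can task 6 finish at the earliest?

After its own release at minute 15, task 1 can start at minute 15 and finishes at minute 67.
After task 1 (finishes minute 67), task 2 can start at minute 67 and finishes at minute 77.
For task 4: task 2 (finishes minute 77); task 1 (finishes minute 67). Taking the maximum gives a start of minute 77, and it finishes at 77 + 30 = minute 107.
Task 5 waits on task 4 (finishes minute 107), so it starts at minute 107 and finishes at 107 + 35 = minute 142.
Task 6 cannot start until task 5 (finishes minute 142); task 1 (finishes minute 67). The controlling bound is minute 142, so task 6 finishes at 142 + 55 = minute 197.

197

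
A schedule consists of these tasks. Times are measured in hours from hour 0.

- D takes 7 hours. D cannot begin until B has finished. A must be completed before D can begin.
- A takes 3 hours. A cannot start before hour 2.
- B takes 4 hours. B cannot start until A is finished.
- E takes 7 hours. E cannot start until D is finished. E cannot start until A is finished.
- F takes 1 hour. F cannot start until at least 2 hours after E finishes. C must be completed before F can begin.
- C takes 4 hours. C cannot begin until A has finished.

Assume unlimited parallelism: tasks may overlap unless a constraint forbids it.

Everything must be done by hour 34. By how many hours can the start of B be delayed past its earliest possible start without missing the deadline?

8

A waits on its own release at hour 2, so it starts at hour 2 and finishes at 2 + 3 = hour 5.
After A (finishes hour 5), B can start at hour 5 and finishes at hour 9.

Working backward from the deadline:
F has no dependents, so it just needs to finish by hour 34. Starting by 34 − 1 = hour 33 achieves that.
E must finish before F (must start by hour 33, minus 2-hour gap → hour 31). With a 7-hour duration, E must start by 31 − 7 = hour 24.
D feeds into E (must start by hour 24); so D must finish by hour 24 and therefore start by hour 17.
B has to be done before D (must start by hour 17). That means finishing by hour 17, i.e. starting by 17 − 4 = hour 13.
So B can start as early as hour 5 and as late as hour 13, giving 13 − 5 = 8 hours of slack.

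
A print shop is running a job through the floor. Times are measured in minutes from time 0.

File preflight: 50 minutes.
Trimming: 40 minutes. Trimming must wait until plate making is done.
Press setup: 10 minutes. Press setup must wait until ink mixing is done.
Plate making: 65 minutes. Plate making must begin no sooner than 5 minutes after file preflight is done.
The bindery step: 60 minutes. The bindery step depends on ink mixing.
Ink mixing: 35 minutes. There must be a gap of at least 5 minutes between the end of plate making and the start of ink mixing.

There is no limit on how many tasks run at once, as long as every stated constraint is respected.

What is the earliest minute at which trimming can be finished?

Nothing blocks file preflight, so it runs from minute 0 to minute 50.
Plate making cannot begin until file preflight (finishes minute 50, plus 5-minute gap → minute 55). It runs from minute 55 to 55 + 65 = minute 120.
Trimming cannot begin until plate making (finishes minute 120). It runs from minute 120 to 120 + 40 = minute 160.

160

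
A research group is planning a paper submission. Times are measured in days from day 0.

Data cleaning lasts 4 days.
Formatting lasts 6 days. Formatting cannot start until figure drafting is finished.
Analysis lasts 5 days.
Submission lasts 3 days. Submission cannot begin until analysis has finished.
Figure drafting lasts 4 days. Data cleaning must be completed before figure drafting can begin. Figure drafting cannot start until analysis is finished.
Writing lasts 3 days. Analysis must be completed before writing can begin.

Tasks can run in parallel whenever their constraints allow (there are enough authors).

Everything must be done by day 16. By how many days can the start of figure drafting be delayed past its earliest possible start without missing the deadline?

Analysis can start immediately at day 0; it finishes at day 5.
Data cleaning has no prerequisites, so it starts at day 0 and finishes at day 4.
Figure drafting has to wait for data cleaning (finishes day 4); analysis (finishes day 5). The latest of these is day 5, so figure drafting runs day 5 to 5 + 4 = day 9.

Working backward from the deadline:
To finish by day 16, formatting (duration 6) must start no later than day 10.
Figure drafting has to be done before formatting (must start by day 10). That means finishing by day 10, i.e. starting by 10 − 4 = day 6.
So figure drafting can start as early as day 5 and as late as day 6, giving 6 − 5 = 1 day of slack.

1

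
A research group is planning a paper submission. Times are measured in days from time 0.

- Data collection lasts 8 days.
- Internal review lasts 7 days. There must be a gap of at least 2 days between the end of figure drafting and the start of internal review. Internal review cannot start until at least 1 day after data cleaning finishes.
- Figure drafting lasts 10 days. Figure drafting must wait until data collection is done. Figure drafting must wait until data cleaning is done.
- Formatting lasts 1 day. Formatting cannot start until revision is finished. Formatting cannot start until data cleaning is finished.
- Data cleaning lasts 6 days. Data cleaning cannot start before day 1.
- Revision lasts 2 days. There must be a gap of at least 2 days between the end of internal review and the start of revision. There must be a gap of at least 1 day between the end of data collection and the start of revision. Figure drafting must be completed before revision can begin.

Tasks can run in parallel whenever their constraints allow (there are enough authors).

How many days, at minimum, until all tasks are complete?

Data cleaning waits on its own release at day 1, so it starts at day 1 and finishes at 1 + 6 = day 7.
Data collection can start immediately at day 0; it finishes at day 8.
Figure drafting has to wait for data collection (finishes day 8); data cleaning (finishes day 7). The latest of these is day 8, so figure drafting runs day 8 to 8 + 10 = day 18.
For internal review: figure drafting (finishes day 18, plus 2-day gap → day 20); data cleaning (finishes day 7, plus 1-day gap → day 8). Taking the maximum gives a start of day 20, and it finishes at 20 + 7 = day 27.
Revision has to wait for internal review (finishes day 27, plus 2-day gap → day 29); data collection (finishes day 8, plus 1-day gap → day 9); figure drafting (finishes day 18). The latest of these is day 29, so revision runs day 29 to 29 + 2 = day 31.
Formatting needs all of revision (finishes day 31); data cleaning (finishes day 7). That puts its earliest start at day 31; it finishes at 31 + 1 = day 32.
All tasks are finished once the last one completes. Finish times: Data collection at 8, Data cleaning at 7, Figure drafting at 18, Internal review at 27, Revision at 31, Formatting at 32. The latest is day 32.

32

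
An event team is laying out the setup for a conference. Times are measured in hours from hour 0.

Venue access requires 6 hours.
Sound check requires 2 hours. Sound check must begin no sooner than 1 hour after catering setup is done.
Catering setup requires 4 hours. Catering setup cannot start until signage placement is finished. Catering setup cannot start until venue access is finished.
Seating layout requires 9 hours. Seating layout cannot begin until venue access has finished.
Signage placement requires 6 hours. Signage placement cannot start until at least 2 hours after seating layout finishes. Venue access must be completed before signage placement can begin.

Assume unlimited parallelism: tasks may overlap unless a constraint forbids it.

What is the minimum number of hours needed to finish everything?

30

Venue access has no prerequisites, so it starts at hour 0 and finishes at hour 6.
Seating layout waits on venue access (finishes hour 6), so it starts at hour 6 and finishes at 6 + 9 = hour 15.
Signage placement cannot start until seating layout (finishes hour 15, plus 2-hour gap → hour 17); venue access (finishes hour 6). The controlling bound is hour 17, so signage placement finishes at 17 + 6 = hour 23.
Catering setup cannot start until signage placement (finishes hour 23); venue access (finishes hour 6). The controlling bound is hour 23, so catering setup finishes at 23 + 4 = hour 27.
Sound check waits on catering setup (finishes hour 27, plus 1-hour gap → hour 28), so it starts at hour 28 and finishes at 28 + 2 = hour 30.
All tasks are finished once the last one completes. Finish times: Venue access at 6, Seating layout at 15, Signage placement at 23, Catering setup at 27, Sound check at 30. The latest is hour 30.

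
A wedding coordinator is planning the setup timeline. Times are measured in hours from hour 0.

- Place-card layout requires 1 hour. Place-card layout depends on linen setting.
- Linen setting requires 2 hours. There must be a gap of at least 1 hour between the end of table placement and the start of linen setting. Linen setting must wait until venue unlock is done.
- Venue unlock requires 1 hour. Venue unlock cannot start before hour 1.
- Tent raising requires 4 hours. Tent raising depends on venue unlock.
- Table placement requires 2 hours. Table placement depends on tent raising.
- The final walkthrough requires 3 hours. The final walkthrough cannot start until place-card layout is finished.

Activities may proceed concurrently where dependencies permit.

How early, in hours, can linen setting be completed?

11

Venue unlock waits on its own release at hour 1, so it starts at hour 1 and finishes at 1 + 1 = hour 2.
After venue unlock (finishes hour 2), tent raising can start at hour 2 and finishes at hour 6.
After tent raising (finishes hour 6), table placement can start at hour 6 and finishes at hour 8.
Linen setting has to wait for table placement (finishes hour 8, plus 1-hour gap → hour 9); venue unlock (finishes hour 2). The latest of these is hour 9, so linen setting runs hour 9 to 9 + 2 = hour 11.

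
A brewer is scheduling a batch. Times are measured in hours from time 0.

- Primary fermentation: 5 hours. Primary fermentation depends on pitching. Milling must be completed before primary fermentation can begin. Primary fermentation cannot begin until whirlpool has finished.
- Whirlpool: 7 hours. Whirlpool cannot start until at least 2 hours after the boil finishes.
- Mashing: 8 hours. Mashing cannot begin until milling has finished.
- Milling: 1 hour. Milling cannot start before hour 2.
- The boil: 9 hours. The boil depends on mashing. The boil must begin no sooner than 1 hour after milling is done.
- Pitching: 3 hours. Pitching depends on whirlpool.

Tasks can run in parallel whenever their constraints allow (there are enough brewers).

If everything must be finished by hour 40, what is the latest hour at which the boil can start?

To finish by hour 40, primary fermentation (duration 5) must start no later than hour 35.
Since primary fermentation (must start by hour 35) depends on it, pitching must finish by hour 35. Backing off its 3-hour duration gives a latest start of hour 32.
For whirlpool: pitching (must start by hour 32); primary fermentation (must start by hour 35). The most restrictive is hour 32; with a 7-hour duration, whirlpool must start by hour 25.
The boil feeds into whirlpool (must start by hour 25, minus 2-hour gap → hour 23); so the boil must finish by hour 23 and therefore start by hour 14.

14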